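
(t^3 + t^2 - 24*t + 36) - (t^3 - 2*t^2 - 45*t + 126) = 3*t^2 + 21*t - 90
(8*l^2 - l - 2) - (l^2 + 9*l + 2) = 7*l^2 - 10*l - 4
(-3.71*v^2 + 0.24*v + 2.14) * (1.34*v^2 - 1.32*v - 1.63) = -4.9714*v^4 + 5.2188*v^3 + 8.5981*v^2 - 3.216*v - 3.4882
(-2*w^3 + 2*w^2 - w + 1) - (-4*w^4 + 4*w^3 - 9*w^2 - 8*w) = 4*w^4 - 6*w^3 + 11*w^2 + 7*w + 1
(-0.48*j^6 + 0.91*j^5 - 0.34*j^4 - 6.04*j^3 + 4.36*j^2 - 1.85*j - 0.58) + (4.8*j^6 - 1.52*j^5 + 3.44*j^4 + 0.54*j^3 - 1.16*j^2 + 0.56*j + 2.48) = 4.32*j^6 - 0.61*j^5 + 3.1*j^4 - 5.5*j^3 + 3.2*j^2 - 1.29*j + 1.9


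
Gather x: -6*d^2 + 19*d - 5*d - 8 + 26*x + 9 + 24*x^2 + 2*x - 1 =-6*d^2 + 14*d + 24*x^2 + 28*x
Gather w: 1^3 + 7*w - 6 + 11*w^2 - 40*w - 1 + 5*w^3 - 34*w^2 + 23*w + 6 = 5*w^3 - 23*w^2 - 10*w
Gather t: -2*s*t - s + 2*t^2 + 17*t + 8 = -s + 2*t^2 + t*(17 - 2*s) + 8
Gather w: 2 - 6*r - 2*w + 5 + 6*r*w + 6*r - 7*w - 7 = w*(6*r - 9)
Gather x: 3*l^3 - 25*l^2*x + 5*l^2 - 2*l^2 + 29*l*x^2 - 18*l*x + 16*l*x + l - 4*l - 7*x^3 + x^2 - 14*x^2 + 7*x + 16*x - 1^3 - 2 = 3*l^3 + 3*l^2 - 3*l - 7*x^3 + x^2*(29*l - 13) + x*(-25*l^2 - 2*l + 23) - 3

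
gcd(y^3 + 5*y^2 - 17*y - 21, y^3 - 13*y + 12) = y - 3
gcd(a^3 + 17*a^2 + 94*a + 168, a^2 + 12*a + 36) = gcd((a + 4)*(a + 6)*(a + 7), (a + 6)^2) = a + 6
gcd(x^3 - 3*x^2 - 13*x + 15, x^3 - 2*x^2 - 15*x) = x^2 - 2*x - 15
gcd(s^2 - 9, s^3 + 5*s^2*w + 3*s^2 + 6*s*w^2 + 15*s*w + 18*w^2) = s + 3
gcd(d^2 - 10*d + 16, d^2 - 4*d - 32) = d - 8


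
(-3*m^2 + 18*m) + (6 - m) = -3*m^2 + 17*m + 6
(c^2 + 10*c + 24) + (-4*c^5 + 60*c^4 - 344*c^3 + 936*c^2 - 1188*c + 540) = -4*c^5 + 60*c^4 - 344*c^3 + 937*c^2 - 1178*c + 564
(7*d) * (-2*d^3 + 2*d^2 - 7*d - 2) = -14*d^4 + 14*d^3 - 49*d^2 - 14*d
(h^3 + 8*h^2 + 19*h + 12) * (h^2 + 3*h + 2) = h^5 + 11*h^4 + 45*h^3 + 85*h^2 + 74*h + 24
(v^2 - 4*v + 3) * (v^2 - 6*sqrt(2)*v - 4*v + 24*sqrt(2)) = v^4 - 6*sqrt(2)*v^3 - 8*v^3 + 19*v^2 + 48*sqrt(2)*v^2 - 114*sqrt(2)*v - 12*v + 72*sqrt(2)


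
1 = 1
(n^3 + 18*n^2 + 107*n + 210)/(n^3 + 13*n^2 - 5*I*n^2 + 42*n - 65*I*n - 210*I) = (n + 5)/(n - 5*I)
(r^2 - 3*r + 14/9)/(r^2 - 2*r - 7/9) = (3*r - 2)/(3*r + 1)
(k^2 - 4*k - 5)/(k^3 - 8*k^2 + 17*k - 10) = (k + 1)/(k^2 - 3*k + 2)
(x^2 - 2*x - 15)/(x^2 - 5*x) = (x + 3)/x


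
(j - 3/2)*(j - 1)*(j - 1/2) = j^3 - 3*j^2 + 11*j/4 - 3/4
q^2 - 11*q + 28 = (q - 7)*(q - 4)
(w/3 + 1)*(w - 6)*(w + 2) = w^3/3 - w^2/3 - 8*w - 12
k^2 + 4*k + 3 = (k + 1)*(k + 3)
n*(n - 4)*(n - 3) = n^3 - 7*n^2 + 12*n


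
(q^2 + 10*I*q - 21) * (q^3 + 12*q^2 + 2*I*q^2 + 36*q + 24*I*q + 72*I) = q^5 + 12*q^4 + 12*I*q^4 - 5*q^3 + 144*I*q^3 - 492*q^2 + 390*I*q^2 - 1476*q - 504*I*q - 1512*I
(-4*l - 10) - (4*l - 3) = -8*l - 7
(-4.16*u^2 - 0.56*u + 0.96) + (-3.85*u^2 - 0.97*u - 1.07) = -8.01*u^2 - 1.53*u - 0.11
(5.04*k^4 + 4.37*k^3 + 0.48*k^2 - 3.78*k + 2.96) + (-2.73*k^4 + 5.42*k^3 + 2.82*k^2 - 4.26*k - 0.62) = 2.31*k^4 + 9.79*k^3 + 3.3*k^2 - 8.04*k + 2.34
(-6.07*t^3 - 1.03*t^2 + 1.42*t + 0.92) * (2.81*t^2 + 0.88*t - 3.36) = -17.0567*t^5 - 8.2359*t^4 + 23.479*t^3 + 7.2956*t^2 - 3.9616*t - 3.0912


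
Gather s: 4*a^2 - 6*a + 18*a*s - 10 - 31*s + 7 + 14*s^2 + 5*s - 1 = 4*a^2 - 6*a + 14*s^2 + s*(18*a - 26) - 4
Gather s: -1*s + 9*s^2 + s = 9*s^2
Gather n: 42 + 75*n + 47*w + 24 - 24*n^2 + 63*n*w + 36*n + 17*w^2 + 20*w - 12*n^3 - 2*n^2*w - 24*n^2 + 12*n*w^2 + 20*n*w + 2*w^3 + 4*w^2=-12*n^3 + n^2*(-2*w - 48) + n*(12*w^2 + 83*w + 111) + 2*w^3 + 21*w^2 + 67*w + 66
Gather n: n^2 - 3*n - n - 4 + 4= n^2 - 4*n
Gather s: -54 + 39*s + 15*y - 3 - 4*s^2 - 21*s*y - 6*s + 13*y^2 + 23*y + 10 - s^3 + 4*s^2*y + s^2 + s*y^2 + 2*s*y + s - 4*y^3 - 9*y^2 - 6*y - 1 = -s^3 + s^2*(4*y - 3) + s*(y^2 - 19*y + 34) - 4*y^3 + 4*y^2 + 32*y - 48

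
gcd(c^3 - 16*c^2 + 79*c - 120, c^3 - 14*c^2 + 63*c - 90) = c^2 - 8*c + 15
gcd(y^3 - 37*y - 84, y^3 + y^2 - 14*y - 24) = y + 3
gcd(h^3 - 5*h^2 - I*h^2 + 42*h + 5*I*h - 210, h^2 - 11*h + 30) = h - 5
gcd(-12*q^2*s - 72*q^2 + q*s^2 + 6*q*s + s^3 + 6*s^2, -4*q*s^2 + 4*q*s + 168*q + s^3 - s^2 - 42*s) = s + 6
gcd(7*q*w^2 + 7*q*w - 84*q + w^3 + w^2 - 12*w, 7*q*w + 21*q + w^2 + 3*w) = 7*q + w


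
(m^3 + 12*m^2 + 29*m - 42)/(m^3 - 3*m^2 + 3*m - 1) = (m^2 + 13*m + 42)/(m^2 - 2*m + 1)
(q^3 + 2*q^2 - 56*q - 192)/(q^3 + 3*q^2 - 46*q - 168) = (q - 8)/(q - 7)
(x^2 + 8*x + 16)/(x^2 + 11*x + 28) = (x + 4)/(x + 7)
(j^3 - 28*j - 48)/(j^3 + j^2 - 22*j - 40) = (j - 6)/(j - 5)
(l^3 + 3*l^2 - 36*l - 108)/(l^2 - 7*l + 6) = (l^2 + 9*l + 18)/(l - 1)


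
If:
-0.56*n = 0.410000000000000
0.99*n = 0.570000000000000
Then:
No Solution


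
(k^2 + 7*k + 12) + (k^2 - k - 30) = 2*k^2 + 6*k - 18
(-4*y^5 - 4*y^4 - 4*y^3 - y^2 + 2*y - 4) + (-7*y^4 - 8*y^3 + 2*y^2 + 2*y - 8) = -4*y^5 - 11*y^4 - 12*y^3 + y^2 + 4*y - 12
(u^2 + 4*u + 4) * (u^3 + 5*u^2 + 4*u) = u^5 + 9*u^4 + 28*u^3 + 36*u^2 + 16*u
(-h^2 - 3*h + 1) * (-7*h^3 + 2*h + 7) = 7*h^5 + 21*h^4 - 9*h^3 - 13*h^2 - 19*h + 7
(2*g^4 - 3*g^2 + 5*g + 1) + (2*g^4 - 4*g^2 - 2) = 4*g^4 - 7*g^2 + 5*g - 1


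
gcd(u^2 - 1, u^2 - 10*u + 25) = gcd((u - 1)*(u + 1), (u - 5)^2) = 1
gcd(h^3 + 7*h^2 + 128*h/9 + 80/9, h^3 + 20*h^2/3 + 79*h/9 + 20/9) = h + 4/3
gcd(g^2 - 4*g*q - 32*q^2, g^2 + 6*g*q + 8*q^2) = g + 4*q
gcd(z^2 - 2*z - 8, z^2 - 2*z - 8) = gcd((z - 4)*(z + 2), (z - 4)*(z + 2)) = z^2 - 2*z - 8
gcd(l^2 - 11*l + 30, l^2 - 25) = l - 5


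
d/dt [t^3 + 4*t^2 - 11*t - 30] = 3*t^2 + 8*t - 11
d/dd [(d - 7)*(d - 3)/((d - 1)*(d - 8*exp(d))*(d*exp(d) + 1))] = (-(d - 7)*(d - 3)*(d - 1)*(d + 1)*(d - 8*exp(d))*exp(d) + (d - 7)*(d - 3)*(d - 1)*(d*exp(d) + 1)*(8*exp(d) - 1) - (d - 7)*(d - 3)*(d - 8*exp(d))*(d*exp(d) + 1) + 2*(d - 5)*(d - 1)*(d - 8*exp(d))*(d*exp(d) + 1))/((d - 1)^2*(d - 8*exp(d))^2*(d*exp(d) + 1)^2)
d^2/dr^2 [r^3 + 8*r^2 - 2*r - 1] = 6*r + 16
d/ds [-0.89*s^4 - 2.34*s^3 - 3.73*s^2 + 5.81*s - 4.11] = -3.56*s^3 - 7.02*s^2 - 7.46*s + 5.81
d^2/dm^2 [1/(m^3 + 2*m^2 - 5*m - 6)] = 2*(-(3*m + 2)*(m^3 + 2*m^2 - 5*m - 6) + (3*m^2 + 4*m - 5)^2)/(m^3 + 2*m^2 - 5*m - 6)^3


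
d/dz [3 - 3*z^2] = -6*z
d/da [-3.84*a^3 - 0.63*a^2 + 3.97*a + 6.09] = -11.52*a^2 - 1.26*a + 3.97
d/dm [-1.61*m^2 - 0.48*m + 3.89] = -3.22*m - 0.48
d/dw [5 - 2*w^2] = -4*w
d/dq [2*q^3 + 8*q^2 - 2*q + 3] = 6*q^2 + 16*q - 2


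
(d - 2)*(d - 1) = d^2 - 3*d + 2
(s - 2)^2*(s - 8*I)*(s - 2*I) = s^4 - 4*s^3 - 10*I*s^3 - 12*s^2 + 40*I*s^2 + 64*s - 40*I*s - 64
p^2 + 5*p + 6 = (p + 2)*(p + 3)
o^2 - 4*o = o*(o - 4)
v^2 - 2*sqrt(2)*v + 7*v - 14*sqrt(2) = (v + 7)*(v - 2*sqrt(2))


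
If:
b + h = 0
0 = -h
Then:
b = 0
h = 0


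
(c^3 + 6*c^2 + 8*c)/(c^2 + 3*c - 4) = c*(c + 2)/(c - 1)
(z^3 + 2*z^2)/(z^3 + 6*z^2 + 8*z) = z/(z + 4)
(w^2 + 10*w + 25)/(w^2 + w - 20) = (w + 5)/(w - 4)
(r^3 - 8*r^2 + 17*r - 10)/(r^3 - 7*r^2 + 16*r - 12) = (r^2 - 6*r + 5)/(r^2 - 5*r + 6)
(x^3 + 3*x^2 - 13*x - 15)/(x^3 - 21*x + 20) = (x^2 - 2*x - 3)/(x^2 - 5*x + 4)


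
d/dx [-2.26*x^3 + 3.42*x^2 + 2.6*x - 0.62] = -6.78*x^2 + 6.84*x + 2.6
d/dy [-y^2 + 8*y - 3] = 8 - 2*y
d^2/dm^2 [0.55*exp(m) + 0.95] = 0.55*exp(m)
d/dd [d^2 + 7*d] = 2*d + 7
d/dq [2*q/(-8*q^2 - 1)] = 2*(8*q^2 - 1)/(8*q^2 + 1)^2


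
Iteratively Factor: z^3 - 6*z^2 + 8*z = (z - 2)*(z^2 - 4*z) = z*(z - 2)*(z - 4)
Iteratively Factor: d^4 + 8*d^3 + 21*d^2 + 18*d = (d + 3)*(d^3 + 5*d^2 + 6*d) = d*(d + 3)*(d^2 + 5*d + 6) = d*(d + 2)*(d + 3)*(d + 3)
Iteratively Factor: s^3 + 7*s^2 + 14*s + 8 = (s + 4)*(s^2 + 3*s + 2) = (s + 1)*(s + 4)*(s + 2)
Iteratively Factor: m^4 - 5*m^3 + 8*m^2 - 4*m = (m)*(m^3 - 5*m^2 + 8*m - 4) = m*(m - 2)*(m^2 - 3*m + 2) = m*(m - 2)*(m - 1)*(m - 2)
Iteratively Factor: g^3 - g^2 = (g)*(g^2 - g) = g*(g - 1)*(g)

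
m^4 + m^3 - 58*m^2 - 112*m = m*(m - 8)*(m + 2)*(m + 7)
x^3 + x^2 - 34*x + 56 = (x - 4)*(x - 2)*(x + 7)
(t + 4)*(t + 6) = t^2 + 10*t + 24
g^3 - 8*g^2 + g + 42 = (g - 7)*(g - 3)*(g + 2)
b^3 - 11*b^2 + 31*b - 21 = (b - 7)*(b - 3)*(b - 1)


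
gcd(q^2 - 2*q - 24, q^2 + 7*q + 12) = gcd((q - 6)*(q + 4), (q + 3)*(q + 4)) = q + 4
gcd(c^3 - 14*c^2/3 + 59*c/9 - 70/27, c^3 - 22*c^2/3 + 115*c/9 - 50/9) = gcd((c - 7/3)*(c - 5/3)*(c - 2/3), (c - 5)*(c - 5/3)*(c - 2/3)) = c^2 - 7*c/3 + 10/9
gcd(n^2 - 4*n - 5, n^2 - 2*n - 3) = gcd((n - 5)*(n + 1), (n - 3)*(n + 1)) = n + 1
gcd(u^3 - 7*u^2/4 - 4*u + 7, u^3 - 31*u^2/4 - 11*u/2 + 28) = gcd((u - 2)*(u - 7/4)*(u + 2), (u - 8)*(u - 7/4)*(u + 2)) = u^2 + u/4 - 7/2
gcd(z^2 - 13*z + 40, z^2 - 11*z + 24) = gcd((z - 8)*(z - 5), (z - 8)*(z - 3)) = z - 8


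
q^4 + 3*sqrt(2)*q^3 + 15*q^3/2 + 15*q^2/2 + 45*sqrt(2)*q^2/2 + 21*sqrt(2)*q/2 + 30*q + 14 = (q + 7)*(q + 2*sqrt(2))*(sqrt(2)*q/2 + 1)*(sqrt(2)*q + sqrt(2)/2)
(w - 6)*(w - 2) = w^2 - 8*w + 12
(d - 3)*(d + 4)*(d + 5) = d^3 + 6*d^2 - 7*d - 60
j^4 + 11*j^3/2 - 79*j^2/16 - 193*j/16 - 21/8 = (j - 7/4)*(j + 1/4)*(j + 1)*(j + 6)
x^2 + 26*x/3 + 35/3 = (x + 5/3)*(x + 7)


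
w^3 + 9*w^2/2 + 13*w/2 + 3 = (w + 1)*(w + 3/2)*(w + 2)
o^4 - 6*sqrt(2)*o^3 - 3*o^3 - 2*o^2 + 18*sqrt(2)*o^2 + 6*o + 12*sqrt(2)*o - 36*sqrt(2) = (o - 3)*(o - 6*sqrt(2))*(o - sqrt(2))*(o + sqrt(2))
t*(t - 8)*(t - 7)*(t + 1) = t^4 - 14*t^3 + 41*t^2 + 56*t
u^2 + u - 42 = (u - 6)*(u + 7)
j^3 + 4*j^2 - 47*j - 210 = (j - 7)*(j + 5)*(j + 6)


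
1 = 1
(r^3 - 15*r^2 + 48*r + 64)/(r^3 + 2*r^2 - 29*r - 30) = (r^2 - 16*r + 64)/(r^2 + r - 30)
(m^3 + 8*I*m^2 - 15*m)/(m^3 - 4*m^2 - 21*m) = (-m^2 - 8*I*m + 15)/(-m^2 + 4*m + 21)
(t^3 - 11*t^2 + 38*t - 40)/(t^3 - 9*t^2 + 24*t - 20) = (t - 4)/(t - 2)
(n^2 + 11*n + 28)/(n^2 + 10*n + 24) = (n + 7)/(n + 6)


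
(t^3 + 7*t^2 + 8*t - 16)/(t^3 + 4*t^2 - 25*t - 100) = (t^2 + 3*t - 4)/(t^2 - 25)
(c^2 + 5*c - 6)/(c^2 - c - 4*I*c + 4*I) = (c + 6)/(c - 4*I)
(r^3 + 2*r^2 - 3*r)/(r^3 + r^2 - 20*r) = (r^2 + 2*r - 3)/(r^2 + r - 20)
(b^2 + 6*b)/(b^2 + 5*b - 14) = b*(b + 6)/(b^2 + 5*b - 14)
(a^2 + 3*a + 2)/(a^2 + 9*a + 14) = (a + 1)/(a + 7)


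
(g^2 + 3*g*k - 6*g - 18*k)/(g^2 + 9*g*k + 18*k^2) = (g - 6)/(g + 6*k)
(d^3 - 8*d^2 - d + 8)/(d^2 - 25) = (d^3 - 8*d^2 - d + 8)/(d^2 - 25)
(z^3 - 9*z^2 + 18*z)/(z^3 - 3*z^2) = (z - 6)/z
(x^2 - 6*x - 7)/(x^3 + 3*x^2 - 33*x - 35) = (x - 7)/(x^2 + 2*x - 35)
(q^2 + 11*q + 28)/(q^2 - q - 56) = (q + 4)/(q - 8)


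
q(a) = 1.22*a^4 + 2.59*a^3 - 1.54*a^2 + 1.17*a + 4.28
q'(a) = 4.88*a^3 + 7.77*a^2 - 3.08*a + 1.17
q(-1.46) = -3.23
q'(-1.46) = 7.04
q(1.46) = 16.31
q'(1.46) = 28.42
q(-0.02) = 4.26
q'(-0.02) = 1.23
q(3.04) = 170.57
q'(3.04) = 200.72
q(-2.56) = 0.14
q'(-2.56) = -21.90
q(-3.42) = 45.56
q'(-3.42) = -92.62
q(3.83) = 394.20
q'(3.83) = 377.52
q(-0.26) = 3.83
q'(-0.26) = 2.41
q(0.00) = 4.28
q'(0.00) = 1.17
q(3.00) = 162.68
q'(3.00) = 193.62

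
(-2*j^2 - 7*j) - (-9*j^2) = 7*j^2 - 7*j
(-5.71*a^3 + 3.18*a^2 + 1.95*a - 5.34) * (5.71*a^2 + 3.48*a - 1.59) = -32.6041*a^5 - 1.713*a^4 + 31.2798*a^3 - 28.7616*a^2 - 21.6837*a + 8.4906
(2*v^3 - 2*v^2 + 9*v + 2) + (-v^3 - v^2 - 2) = v^3 - 3*v^2 + 9*v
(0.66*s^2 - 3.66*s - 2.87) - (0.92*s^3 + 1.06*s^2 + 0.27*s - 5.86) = -0.92*s^3 - 0.4*s^2 - 3.93*s + 2.99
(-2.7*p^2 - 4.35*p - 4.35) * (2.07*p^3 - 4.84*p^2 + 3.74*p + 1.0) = -5.589*p^5 + 4.0635*p^4 + 1.9515*p^3 + 2.085*p^2 - 20.619*p - 4.35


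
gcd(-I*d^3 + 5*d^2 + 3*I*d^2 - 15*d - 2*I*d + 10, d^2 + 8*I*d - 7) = 1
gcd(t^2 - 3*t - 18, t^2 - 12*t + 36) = t - 6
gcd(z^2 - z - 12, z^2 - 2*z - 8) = z - 4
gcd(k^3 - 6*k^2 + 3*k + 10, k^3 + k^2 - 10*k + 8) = k - 2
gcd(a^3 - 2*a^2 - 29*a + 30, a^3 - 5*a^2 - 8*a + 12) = a^2 - 7*a + 6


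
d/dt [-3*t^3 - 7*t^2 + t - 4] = -9*t^2 - 14*t + 1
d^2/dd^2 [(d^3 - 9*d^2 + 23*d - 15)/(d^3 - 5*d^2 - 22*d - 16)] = 2*(-4*d^6 + 135*d^5 - 933*d^4 + 2067*d^3 + 5289*d^2 - 10422*d - 16460)/(d^9 - 15*d^8 + 9*d^7 + 487*d^6 + 282*d^5 - 6348*d^4 - 20440*d^3 - 27072*d^2 - 16896*d - 4096)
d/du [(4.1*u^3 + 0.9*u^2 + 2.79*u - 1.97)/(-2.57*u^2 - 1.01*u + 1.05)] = (-10.537*u^4 - 8.282*u^3 + 19.1763*u^2 - 8.2358*u + 0.9398)/(6.6049*u^4 + 5.1914*u^3 - 4.3769*u^2 - 2.121*u + 1.1025)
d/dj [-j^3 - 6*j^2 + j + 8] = -3*j^2 - 12*j + 1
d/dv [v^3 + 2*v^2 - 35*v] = 3*v^2 + 4*v - 35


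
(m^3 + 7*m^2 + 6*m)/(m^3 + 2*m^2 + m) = (m + 6)/(m + 1)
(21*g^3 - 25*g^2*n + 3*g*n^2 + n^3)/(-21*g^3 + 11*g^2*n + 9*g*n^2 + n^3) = (-3*g + n)/(3*g + n)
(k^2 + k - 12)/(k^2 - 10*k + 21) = (k + 4)/(k - 7)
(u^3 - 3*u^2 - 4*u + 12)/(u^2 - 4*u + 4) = (u^2 - u - 6)/(u - 2)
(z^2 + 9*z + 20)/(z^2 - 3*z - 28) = (z + 5)/(z - 7)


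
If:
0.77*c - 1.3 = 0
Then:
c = 1.69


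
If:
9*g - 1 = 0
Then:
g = 1/9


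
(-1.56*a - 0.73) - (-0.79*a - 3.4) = 2.67 - 0.77*a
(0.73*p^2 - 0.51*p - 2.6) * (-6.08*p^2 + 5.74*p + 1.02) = -4.4384*p^4 + 7.291*p^3 + 13.6252*p^2 - 15.4442*p - 2.652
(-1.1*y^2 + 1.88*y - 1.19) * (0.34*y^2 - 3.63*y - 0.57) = -0.374*y^4 + 4.6322*y^3 - 6.602*y^2 + 3.2481*y + 0.6783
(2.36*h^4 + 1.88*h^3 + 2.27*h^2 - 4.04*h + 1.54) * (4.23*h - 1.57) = 9.9828*h^5 + 4.2472*h^4 + 6.6505*h^3 - 20.6531*h^2 + 12.857*h - 2.4178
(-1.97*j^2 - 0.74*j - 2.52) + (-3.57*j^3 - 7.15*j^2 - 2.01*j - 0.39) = -3.57*j^3 - 9.12*j^2 - 2.75*j - 2.91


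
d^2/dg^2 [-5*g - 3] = 0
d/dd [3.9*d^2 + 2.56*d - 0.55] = 7.8*d + 2.56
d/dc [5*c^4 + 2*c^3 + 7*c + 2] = 20*c^3 + 6*c^2 + 7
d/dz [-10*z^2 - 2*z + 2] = -20*z - 2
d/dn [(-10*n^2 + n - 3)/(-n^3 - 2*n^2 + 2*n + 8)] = (-10*n^4 + 2*n^3 - 27*n^2 - 172*n + 14)/(n^6 + 4*n^5 - 24*n^3 - 28*n^2 + 32*n + 64)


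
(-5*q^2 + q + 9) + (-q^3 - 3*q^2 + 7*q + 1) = -q^3 - 8*q^2 + 8*q + 10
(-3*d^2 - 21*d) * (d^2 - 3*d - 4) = -3*d^4 - 12*d^3 + 75*d^2 + 84*d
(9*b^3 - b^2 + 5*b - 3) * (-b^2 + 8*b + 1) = -9*b^5 + 73*b^4 - 4*b^3 + 42*b^2 - 19*b - 3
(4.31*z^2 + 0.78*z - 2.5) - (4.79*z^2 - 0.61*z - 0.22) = -0.48*z^2 + 1.39*z - 2.28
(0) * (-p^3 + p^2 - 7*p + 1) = 0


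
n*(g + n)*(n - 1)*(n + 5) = g*n^3 + 4*g*n^2 - 5*g*n + n^4 + 4*n^3 - 5*n^2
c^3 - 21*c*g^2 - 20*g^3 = (c - 5*g)*(c + g)*(c + 4*g)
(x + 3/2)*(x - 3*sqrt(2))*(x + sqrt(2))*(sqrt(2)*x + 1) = sqrt(2)*x^4 - 3*x^3 + 3*sqrt(2)*x^3/2 - 8*sqrt(2)*x^2 - 9*x^2/2 - 12*sqrt(2)*x - 6*x - 9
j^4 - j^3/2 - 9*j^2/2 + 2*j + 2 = (j - 2)*(j - 1)*(j + 1/2)*(j + 2)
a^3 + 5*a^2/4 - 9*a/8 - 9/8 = (a - 1)*(a + 3/4)*(a + 3/2)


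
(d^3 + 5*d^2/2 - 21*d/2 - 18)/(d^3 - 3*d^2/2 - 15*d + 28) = (2*d^2 - 3*d - 9)/(2*d^2 - 11*d + 14)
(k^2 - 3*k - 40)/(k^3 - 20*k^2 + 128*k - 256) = (k + 5)/(k^2 - 12*k + 32)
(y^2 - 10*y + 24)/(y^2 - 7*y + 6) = (y - 4)/(y - 1)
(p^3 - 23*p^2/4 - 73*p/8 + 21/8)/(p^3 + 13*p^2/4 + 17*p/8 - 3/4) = (p - 7)/(p + 2)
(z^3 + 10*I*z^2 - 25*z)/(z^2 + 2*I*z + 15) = z*(z + 5*I)/(z - 3*I)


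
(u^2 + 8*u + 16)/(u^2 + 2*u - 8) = (u + 4)/(u - 2)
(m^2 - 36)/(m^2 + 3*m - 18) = (m - 6)/(m - 3)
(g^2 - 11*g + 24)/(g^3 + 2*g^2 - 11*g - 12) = (g - 8)/(g^2 + 5*g + 4)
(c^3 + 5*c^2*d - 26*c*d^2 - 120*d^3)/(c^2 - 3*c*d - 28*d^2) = (c^2 + c*d - 30*d^2)/(c - 7*d)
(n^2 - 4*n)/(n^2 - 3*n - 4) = n/(n + 1)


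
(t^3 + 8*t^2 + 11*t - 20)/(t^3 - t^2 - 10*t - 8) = (-t^3 - 8*t^2 - 11*t + 20)/(-t^3 + t^2 + 10*t + 8)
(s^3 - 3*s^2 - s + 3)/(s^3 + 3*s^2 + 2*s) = (s^2 - 4*s + 3)/(s*(s + 2))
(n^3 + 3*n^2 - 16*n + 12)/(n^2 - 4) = (n^2 + 5*n - 6)/(n + 2)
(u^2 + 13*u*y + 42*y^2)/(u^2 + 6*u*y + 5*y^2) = (u^2 + 13*u*y + 42*y^2)/(u^2 + 6*u*y + 5*y^2)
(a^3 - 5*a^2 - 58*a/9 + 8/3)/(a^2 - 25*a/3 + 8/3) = (a^2 - 14*a/3 - 8)/(a - 8)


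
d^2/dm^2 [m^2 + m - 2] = 2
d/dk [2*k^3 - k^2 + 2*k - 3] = 6*k^2 - 2*k + 2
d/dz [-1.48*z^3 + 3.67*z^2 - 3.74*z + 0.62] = -4.44*z^2 + 7.34*z - 3.74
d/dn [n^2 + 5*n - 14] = 2*n + 5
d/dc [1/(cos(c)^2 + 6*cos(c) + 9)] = 2*sin(c)/(cos(c) + 3)^3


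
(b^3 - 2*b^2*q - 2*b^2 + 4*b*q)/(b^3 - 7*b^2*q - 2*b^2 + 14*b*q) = (-b + 2*q)/(-b + 7*q)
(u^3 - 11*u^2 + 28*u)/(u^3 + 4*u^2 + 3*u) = (u^2 - 11*u + 28)/(u^2 + 4*u + 3)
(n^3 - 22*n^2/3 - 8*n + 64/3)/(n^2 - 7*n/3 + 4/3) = (n^2 - 6*n - 16)/(n - 1)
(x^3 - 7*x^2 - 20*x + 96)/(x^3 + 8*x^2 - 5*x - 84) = (x - 8)/(x + 7)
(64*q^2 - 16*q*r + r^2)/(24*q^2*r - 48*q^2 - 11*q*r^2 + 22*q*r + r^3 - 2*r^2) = (8*q - r)/(3*q*r - 6*q - r^2 + 2*r)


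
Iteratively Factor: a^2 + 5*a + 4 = (a + 4)*(a + 1)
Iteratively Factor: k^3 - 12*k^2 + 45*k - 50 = (k - 2)*(k^2 - 10*k + 25) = (k - 5)*(k - 2)*(k - 5)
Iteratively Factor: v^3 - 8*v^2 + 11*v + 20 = (v + 1)*(v^2 - 9*v + 20) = (v - 4)*(v + 1)*(v - 5)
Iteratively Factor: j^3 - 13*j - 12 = (j - 4)*(j^2 + 4*j + 3) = (j - 4)*(j + 1)*(j + 3)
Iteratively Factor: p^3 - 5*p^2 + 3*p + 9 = (p + 1)*(p^2 - 6*p + 9) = (p - 3)*(p + 1)*(p - 3)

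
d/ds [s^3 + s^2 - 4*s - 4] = 3*s^2 + 2*s - 4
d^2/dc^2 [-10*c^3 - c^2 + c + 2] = -60*c - 2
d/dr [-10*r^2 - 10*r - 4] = -20*r - 10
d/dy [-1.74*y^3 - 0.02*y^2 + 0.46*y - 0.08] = -5.22*y^2 - 0.04*y + 0.46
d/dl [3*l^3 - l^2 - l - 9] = 9*l^2 - 2*l - 1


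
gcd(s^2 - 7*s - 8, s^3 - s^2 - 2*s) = s + 1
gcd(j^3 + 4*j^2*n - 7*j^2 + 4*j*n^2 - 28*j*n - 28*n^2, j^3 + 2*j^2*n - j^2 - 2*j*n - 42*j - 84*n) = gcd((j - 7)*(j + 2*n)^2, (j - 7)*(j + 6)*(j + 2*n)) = j^2 + 2*j*n - 7*j - 14*n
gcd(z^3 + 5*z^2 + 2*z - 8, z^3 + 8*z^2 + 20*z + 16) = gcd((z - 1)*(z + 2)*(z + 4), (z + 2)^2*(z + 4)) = z^2 + 6*z + 8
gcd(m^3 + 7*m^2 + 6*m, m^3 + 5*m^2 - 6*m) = m^2 + 6*m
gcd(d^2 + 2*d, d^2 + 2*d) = d^2 + 2*d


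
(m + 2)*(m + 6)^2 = m^3 + 14*m^2 + 60*m + 72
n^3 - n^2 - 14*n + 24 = (n - 3)*(n - 2)*(n + 4)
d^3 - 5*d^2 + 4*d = d*(d - 4)*(d - 1)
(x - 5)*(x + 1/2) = x^2 - 9*x/2 - 5/2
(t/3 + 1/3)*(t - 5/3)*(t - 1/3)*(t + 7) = t^4/3 + 2*t^3 - 76*t^2/27 - 86*t/27 + 35/27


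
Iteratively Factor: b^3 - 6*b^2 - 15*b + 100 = (b + 4)*(b^2 - 10*b + 25) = (b - 5)*(b + 4)*(b - 5)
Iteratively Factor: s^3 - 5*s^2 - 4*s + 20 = (s + 2)*(s^2 - 7*s + 10) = (s - 2)*(s + 2)*(s - 5)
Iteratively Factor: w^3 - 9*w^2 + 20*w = (w - 4)*(w^2 - 5*w) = w*(w - 4)*(w - 5)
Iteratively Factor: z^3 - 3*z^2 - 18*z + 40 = (z - 5)*(z^2 + 2*z - 8) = (z - 5)*(z + 4)*(z - 2)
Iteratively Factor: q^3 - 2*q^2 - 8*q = (q - 4)*(q^2 + 2*q) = q*(q - 4)*(q + 2)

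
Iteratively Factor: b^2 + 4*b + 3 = (b + 3)*(b + 1)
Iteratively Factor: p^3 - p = (p + 1)*(p^2 - p) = p*(p + 1)*(p - 1)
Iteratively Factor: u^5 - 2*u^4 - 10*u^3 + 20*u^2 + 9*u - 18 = (u + 3)*(u^4 - 5*u^3 + 5*u^2 + 5*u - 6) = (u - 3)*(u + 3)*(u^3 - 2*u^2 - u + 2) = (u - 3)*(u - 1)*(u + 3)*(u^2 - u - 2) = (u - 3)*(u - 1)*(u + 1)*(u + 3)*(u - 2)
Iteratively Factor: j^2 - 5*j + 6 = (j - 2)*(j - 3)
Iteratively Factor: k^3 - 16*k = (k - 4)*(k^2 + 4*k) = k*(k - 4)*(k + 4)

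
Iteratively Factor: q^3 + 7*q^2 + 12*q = (q + 4)*(q^2 + 3*q) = q*(q + 4)*(q + 3)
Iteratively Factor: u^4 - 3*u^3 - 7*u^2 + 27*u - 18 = (u - 1)*(u^3 - 2*u^2 - 9*u + 18) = (u - 3)*(u - 1)*(u^2 + u - 6) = (u - 3)*(u - 2)*(u - 1)*(u + 3)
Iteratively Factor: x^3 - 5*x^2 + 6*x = (x)*(x^2 - 5*x + 6) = x*(x - 2)*(x - 3)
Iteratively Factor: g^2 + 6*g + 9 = (g + 3)*(g + 3)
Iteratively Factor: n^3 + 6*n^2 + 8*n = (n + 4)*(n^2 + 2*n) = (n + 2)*(n + 4)*(n)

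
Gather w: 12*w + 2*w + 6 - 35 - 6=14*w - 35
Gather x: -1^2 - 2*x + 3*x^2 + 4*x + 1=3*x^2 + 2*x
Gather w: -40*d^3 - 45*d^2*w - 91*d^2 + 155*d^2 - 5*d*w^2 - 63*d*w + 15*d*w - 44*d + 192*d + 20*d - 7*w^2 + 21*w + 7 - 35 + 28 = -40*d^3 + 64*d^2 + 168*d + w^2*(-5*d - 7) + w*(-45*d^2 - 48*d + 21)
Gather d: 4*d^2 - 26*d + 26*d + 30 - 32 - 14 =4*d^2 - 16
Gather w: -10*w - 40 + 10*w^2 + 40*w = 10*w^2 + 30*w - 40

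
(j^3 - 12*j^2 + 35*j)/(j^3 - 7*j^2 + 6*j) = (j^2 - 12*j + 35)/(j^2 - 7*j + 6)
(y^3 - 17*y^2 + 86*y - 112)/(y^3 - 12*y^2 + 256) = (y^2 - 9*y + 14)/(y^2 - 4*y - 32)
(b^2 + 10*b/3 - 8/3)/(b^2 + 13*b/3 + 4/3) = (3*b - 2)/(3*b + 1)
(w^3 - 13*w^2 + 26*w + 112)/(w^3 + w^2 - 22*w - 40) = (w^2 - 15*w + 56)/(w^2 - w - 20)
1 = 1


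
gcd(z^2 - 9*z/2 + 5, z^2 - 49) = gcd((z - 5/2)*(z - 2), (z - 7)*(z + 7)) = 1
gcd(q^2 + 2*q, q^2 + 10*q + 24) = 1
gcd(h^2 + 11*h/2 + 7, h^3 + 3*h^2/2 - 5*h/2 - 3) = h + 2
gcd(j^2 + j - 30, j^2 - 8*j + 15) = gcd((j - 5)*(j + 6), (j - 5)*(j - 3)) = j - 5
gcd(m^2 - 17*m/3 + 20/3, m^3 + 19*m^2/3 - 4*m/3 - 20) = m - 5/3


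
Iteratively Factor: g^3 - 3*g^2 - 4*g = (g + 1)*(g^2 - 4*g) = g*(g + 1)*(g - 4)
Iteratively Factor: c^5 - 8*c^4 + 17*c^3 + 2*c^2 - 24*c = (c - 4)*(c^4 - 4*c^3 + c^2 + 6*c) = (c - 4)*(c + 1)*(c^3 - 5*c^2 + 6*c) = (c - 4)*(c - 3)*(c + 1)*(c^2 - 2*c) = (c - 4)*(c - 3)*(c - 2)*(c + 1)*(c)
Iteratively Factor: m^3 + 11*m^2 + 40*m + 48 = (m + 4)*(m^2 + 7*m + 12) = (m + 4)^2*(m + 3)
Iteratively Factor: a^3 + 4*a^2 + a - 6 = (a - 1)*(a^2 + 5*a + 6) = (a - 1)*(a + 2)*(a + 3)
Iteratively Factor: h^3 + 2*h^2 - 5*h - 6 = (h + 3)*(h^2 - h - 2) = (h + 1)*(h + 3)*(h - 2)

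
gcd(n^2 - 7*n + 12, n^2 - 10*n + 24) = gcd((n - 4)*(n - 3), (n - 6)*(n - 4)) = n - 4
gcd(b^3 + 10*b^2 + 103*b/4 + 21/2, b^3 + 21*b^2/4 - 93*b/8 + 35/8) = 1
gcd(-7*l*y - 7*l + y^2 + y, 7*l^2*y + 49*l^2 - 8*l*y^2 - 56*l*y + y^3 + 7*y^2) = -7*l + y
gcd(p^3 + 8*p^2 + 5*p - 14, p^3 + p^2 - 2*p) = p^2 + p - 2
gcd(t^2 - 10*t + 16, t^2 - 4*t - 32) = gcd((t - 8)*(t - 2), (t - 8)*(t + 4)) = t - 8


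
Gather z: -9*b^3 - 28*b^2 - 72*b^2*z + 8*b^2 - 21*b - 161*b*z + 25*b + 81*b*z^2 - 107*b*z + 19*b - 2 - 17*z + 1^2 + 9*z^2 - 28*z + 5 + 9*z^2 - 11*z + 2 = -9*b^3 - 20*b^2 + 23*b + z^2*(81*b + 18) + z*(-72*b^2 - 268*b - 56) + 6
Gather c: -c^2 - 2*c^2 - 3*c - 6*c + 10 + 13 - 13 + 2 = -3*c^2 - 9*c + 12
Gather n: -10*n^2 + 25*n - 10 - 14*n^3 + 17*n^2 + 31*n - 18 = -14*n^3 + 7*n^2 + 56*n - 28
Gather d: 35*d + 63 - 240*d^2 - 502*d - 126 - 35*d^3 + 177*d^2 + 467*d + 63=-35*d^3 - 63*d^2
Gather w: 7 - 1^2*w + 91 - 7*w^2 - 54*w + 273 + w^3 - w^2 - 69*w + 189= w^3 - 8*w^2 - 124*w + 560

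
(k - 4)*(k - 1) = k^2 - 5*k + 4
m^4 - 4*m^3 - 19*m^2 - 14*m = m*(m - 7)*(m + 1)*(m + 2)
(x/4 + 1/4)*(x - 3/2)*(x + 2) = x^3/4 + 3*x^2/8 - 5*x/8 - 3/4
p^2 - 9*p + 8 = (p - 8)*(p - 1)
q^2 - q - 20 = (q - 5)*(q + 4)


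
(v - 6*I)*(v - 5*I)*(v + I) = v^3 - 10*I*v^2 - 19*v - 30*I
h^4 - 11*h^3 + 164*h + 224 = (h - 8)*(h - 7)*(h + 2)^2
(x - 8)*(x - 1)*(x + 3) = x^3 - 6*x^2 - 19*x + 24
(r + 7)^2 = r^2 + 14*r + 49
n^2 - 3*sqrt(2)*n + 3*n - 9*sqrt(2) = (n + 3)*(n - 3*sqrt(2))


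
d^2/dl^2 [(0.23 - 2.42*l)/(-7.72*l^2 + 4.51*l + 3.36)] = ((25.3796 - 112.0944*l)*(-7.72*l^2 + 4.51*l + 3.36) - (2.42*l - 0.23)*(15.44*l - 4.51)*(30.88*l - 9.02))/(-7.72*l^2 + 4.51*l + 3.36)^3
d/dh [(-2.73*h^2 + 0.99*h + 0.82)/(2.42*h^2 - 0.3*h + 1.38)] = (-1.5768*h^2 - 11.5036*h + 1.6122)/(5.8564*h^4 - 1.452*h^3 + 6.7692*h^2 - 0.828*h + 1.9044)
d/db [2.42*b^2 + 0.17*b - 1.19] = 4.84*b + 0.17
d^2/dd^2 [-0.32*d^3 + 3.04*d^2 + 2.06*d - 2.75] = 6.08 - 1.92*d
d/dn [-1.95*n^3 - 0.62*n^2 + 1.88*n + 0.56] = -5.85*n^2 - 1.24*n + 1.88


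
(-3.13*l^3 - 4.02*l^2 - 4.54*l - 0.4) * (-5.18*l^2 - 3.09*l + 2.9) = 16.2134*l^5 + 30.4953*l^4 + 26.862*l^3 + 4.4426*l^2 - 11.93*l - 1.16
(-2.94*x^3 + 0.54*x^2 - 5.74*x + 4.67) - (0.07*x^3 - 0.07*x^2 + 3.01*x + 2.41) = -3.01*x^3 + 0.61*x^2 - 8.75*x + 2.26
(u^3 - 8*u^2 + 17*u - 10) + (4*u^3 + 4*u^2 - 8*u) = 5*u^3 - 4*u^2 + 9*u - 10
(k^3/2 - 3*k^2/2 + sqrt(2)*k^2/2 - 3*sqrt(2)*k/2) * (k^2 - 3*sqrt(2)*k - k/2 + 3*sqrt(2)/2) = k^5/2 - 7*k^4/4 - sqrt(2)*k^4 - 9*k^3/4 + 7*sqrt(2)*k^3/2 - 3*sqrt(2)*k^2/2 + 21*k^2/2 - 9*k/2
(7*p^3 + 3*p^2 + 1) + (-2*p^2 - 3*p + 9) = 7*p^3 + p^2 - 3*p + 10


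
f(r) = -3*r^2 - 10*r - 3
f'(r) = -6*r - 10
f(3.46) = -73.51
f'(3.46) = -30.76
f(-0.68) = 2.41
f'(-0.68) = -5.92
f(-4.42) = -17.41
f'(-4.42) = 16.52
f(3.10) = -62.83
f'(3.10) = -28.60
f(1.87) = -32.19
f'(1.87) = -21.22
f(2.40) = -44.28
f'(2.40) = -24.40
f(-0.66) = 2.29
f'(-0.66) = -6.04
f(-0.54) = 1.53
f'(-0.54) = -6.76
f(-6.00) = -51.00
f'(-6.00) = 26.00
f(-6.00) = -51.00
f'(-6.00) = 26.00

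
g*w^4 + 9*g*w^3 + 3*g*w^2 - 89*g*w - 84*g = (w - 3)*(w + 4)*(w + 7)*(g*w + g)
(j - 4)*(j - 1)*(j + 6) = j^3 + j^2 - 26*j + 24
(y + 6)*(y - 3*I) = y^2 + 6*y - 3*I*y - 18*I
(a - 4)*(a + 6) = a^2 + 2*a - 24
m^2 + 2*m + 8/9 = (m + 2/3)*(m + 4/3)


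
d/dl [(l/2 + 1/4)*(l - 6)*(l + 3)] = 3*l^2/2 - 5*l/2 - 39/4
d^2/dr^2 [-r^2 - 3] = -2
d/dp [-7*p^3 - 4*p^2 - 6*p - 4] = -21*p^2 - 8*p - 6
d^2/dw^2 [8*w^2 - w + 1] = 16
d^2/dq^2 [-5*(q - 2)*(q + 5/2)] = -10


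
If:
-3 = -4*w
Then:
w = 3/4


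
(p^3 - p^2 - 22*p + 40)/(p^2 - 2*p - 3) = (-p^3 + p^2 + 22*p - 40)/(-p^2 + 2*p + 3)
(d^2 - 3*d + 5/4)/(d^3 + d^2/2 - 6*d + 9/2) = (4*d^2 - 12*d + 5)/(2*(2*d^3 + d^2 - 12*d + 9))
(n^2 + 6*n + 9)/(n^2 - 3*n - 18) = (n + 3)/(n - 6)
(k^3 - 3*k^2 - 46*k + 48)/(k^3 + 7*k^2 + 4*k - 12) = (k - 8)/(k + 2)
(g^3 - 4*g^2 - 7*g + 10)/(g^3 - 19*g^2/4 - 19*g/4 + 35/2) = 4*(g - 1)/(4*g - 7)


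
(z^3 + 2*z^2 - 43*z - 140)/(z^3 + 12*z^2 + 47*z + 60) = (z - 7)/(z + 3)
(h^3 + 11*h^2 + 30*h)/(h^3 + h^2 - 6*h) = (h^2 + 11*h + 30)/(h^2 + h - 6)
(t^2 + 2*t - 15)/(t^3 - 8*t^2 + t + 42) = (t + 5)/(t^2 - 5*t - 14)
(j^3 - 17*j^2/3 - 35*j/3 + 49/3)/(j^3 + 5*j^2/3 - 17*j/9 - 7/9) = 3*(j - 7)/(3*j + 1)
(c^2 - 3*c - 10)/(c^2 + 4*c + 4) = (c - 5)/(c + 2)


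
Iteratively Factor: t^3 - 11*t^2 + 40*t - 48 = (t - 4)*(t^2 - 7*t + 12) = (t - 4)^2*(t - 3)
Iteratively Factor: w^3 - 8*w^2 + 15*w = (w - 5)*(w^2 - 3*w) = w*(w - 5)*(w - 3)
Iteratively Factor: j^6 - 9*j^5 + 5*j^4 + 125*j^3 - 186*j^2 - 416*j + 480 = (j + 2)*(j^5 - 11*j^4 + 27*j^3 + 71*j^2 - 328*j + 240) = (j - 5)*(j + 2)*(j^4 - 6*j^3 - 3*j^2 + 56*j - 48) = (j - 5)*(j + 2)*(j + 3)*(j^3 - 9*j^2 + 24*j - 16) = (j - 5)*(j - 4)*(j + 2)*(j + 3)*(j^2 - 5*j + 4) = (j - 5)*(j - 4)^2*(j + 2)*(j + 3)*(j - 1)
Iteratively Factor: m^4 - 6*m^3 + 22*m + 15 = (m + 1)*(m^3 - 7*m^2 + 7*m + 15) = (m - 3)*(m + 1)*(m^2 - 4*m - 5) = (m - 5)*(m - 3)*(m + 1)*(m + 1)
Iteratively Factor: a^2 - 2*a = (a)*(a - 2)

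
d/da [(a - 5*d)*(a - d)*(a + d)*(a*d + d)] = d*(4*a^3 - 15*a^2*d + 3*a^2 - 2*a*d^2 - 10*a*d + 5*d^3 - d^2)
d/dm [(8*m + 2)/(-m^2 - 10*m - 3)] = 4*(2*m^2 + m - 1)/(m^4 + 20*m^3 + 106*m^2 + 60*m + 9)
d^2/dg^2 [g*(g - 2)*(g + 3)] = 6*g + 2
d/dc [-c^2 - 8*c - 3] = -2*c - 8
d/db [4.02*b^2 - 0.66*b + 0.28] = 8.04*b - 0.66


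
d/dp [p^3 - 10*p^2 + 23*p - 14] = 3*p^2 - 20*p + 23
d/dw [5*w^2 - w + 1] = 10*w - 1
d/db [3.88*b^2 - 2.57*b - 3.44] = 7.76*b - 2.57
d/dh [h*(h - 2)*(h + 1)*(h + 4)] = 4*h^3 + 9*h^2 - 12*h - 8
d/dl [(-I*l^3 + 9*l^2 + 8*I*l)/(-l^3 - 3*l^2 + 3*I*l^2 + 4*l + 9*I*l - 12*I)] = (l^4*(12 + 3*I) + l^3*(18 + 8*I) + l^2*(24 + 105*I) - 216*I*l + 96)/(l^6 + l^5*(6 - 6*I) + l^4*(-8 - 36*I) + l^3*(-78 - 6*I) + l^2*(7 + 144*I) + l*(216 - 96*I) - 144)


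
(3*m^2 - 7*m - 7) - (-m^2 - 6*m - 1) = 4*m^2 - m - 6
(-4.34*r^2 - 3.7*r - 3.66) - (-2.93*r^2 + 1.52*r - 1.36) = -1.41*r^2 - 5.22*r - 2.3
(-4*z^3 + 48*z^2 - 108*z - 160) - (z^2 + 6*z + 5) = -4*z^3 + 47*z^2 - 114*z - 165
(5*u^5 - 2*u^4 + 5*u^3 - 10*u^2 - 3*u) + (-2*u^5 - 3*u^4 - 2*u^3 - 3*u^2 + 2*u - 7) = 3*u^5 - 5*u^4 + 3*u^3 - 13*u^2 - u - 7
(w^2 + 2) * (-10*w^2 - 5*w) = -10*w^4 - 5*w^3 - 20*w^2 - 10*w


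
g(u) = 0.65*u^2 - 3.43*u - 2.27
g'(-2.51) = -6.69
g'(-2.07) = -6.12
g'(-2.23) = -6.33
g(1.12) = -5.30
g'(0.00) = -3.43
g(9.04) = 19.84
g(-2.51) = 10.43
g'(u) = 1.3*u - 3.43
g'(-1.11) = -4.87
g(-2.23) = 8.61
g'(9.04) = 8.32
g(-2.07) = 7.62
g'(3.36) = 0.94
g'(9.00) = 8.27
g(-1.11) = 2.34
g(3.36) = -6.46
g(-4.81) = 29.27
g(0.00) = -2.27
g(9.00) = 19.51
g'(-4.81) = -9.68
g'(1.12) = -1.97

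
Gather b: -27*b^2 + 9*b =-27*b^2 + 9*b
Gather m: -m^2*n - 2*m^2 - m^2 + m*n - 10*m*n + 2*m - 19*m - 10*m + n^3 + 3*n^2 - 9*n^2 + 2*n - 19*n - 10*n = m^2*(-n - 3) + m*(-9*n - 27) + n^3 - 6*n^2 - 27*n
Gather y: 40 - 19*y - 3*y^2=-3*y^2 - 19*y + 40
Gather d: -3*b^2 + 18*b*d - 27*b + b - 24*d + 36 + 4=-3*b^2 - 26*b + d*(18*b - 24) + 40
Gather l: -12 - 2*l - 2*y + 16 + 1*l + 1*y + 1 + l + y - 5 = 0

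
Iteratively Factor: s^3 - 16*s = (s - 4)*(s^2 + 4*s) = s*(s - 4)*(s + 4)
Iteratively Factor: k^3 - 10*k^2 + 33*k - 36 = (k - 3)*(k^2 - 7*k + 12) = (k - 3)^2*(k - 4)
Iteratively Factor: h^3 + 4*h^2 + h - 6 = (h + 2)*(h^2 + 2*h - 3) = (h - 1)*(h + 2)*(h + 3)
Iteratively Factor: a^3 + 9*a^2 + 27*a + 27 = (a + 3)*(a^2 + 6*a + 9) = (a + 3)^2*(a + 3)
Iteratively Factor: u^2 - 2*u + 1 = (u - 1)*(u - 1)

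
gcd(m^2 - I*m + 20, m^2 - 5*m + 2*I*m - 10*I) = 1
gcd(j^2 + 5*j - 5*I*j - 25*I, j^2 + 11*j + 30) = j + 5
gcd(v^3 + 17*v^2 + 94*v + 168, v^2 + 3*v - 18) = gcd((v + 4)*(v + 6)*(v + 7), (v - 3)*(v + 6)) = v + 6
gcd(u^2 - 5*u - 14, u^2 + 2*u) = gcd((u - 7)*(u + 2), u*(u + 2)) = u + 2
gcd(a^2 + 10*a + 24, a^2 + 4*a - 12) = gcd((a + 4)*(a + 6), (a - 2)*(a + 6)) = a + 6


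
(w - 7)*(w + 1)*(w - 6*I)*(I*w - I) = I*w^4 + 6*w^3 - 7*I*w^3 - 42*w^2 - I*w^2 - 6*w + 7*I*w + 42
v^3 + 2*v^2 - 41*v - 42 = (v - 6)*(v + 1)*(v + 7)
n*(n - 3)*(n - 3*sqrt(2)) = n^3 - 3*sqrt(2)*n^2 - 3*n^2 + 9*sqrt(2)*n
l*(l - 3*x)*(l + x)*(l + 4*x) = l^4 + 2*l^3*x - 11*l^2*x^2 - 12*l*x^3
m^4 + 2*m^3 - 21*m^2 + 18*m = m*(m - 3)*(m - 1)*(m + 6)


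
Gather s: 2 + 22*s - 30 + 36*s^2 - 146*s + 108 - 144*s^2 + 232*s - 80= -108*s^2 + 108*s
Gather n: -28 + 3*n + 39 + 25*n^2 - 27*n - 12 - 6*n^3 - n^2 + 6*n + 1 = -6*n^3 + 24*n^2 - 18*n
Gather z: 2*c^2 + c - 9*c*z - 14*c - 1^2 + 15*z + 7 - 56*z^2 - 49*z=2*c^2 - 13*c - 56*z^2 + z*(-9*c - 34) + 6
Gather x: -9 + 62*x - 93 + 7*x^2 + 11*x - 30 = 7*x^2 + 73*x - 132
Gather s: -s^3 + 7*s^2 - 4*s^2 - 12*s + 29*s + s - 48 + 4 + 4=-s^3 + 3*s^2 + 18*s - 40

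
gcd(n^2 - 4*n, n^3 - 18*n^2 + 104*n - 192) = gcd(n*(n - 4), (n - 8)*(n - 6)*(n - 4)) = n - 4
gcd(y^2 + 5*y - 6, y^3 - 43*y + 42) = y - 1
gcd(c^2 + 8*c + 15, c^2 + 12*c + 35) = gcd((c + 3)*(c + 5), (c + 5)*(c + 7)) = c + 5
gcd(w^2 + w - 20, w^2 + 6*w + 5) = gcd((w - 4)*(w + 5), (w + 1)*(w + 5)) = w + 5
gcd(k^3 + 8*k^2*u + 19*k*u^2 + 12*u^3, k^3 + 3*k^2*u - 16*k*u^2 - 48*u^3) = k^2 + 7*k*u + 12*u^2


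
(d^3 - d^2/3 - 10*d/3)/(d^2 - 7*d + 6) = d*(3*d^2 - d - 10)/(3*(d^2 - 7*d + 6))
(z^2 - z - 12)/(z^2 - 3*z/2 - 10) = 2*(z + 3)/(2*z + 5)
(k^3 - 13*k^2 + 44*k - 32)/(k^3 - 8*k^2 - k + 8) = (k - 4)/(k + 1)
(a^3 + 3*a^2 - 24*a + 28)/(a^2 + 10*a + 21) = (a^2 - 4*a + 4)/(a + 3)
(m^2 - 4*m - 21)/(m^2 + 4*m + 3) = (m - 7)/(m + 1)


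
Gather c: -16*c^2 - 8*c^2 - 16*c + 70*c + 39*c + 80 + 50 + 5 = -24*c^2 + 93*c + 135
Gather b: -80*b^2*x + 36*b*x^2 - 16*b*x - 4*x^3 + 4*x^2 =-80*b^2*x + b*(36*x^2 - 16*x) - 4*x^3 + 4*x^2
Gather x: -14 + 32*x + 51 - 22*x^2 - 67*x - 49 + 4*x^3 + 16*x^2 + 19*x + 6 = 4*x^3 - 6*x^2 - 16*x - 6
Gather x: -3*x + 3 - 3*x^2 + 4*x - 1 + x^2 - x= 2 - 2*x^2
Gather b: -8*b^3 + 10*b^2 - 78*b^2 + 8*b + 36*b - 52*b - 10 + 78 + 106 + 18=-8*b^3 - 68*b^2 - 8*b + 192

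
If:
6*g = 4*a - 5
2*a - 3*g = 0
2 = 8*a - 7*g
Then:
No Solution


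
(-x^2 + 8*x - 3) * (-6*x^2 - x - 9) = 6*x^4 - 47*x^3 + 19*x^2 - 69*x + 27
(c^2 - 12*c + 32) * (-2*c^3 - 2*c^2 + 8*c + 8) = -2*c^5 + 22*c^4 - 32*c^3 - 152*c^2 + 160*c + 256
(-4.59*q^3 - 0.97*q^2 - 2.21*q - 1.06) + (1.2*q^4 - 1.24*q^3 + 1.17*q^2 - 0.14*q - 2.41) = 1.2*q^4 - 5.83*q^3 + 0.2*q^2 - 2.35*q - 3.47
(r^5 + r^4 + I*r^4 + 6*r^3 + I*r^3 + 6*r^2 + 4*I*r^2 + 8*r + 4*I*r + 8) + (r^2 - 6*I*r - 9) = r^5 + r^4 + I*r^4 + 6*r^3 + I*r^3 + 7*r^2 + 4*I*r^2 + 8*r - 2*I*r - 1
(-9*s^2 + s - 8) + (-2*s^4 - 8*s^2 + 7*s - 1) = -2*s^4 - 17*s^2 + 8*s - 9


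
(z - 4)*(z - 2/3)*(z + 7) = z^3 + 7*z^2/3 - 30*z + 56/3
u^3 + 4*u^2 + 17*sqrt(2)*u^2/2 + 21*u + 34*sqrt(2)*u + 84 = (u + 4)*(u + 3*sqrt(2)/2)*(u + 7*sqrt(2))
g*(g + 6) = g^2 + 6*g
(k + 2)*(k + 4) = k^2 + 6*k + 8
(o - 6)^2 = o^2 - 12*o + 36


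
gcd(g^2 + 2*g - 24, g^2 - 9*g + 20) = g - 4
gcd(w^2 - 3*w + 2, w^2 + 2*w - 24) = 1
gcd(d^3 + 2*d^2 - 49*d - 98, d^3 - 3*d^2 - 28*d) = d - 7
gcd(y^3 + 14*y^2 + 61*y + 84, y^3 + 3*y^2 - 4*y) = y + 4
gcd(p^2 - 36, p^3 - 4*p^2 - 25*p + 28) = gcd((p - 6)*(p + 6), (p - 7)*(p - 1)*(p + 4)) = 1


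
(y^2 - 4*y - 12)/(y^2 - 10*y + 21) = (y^2 - 4*y - 12)/(y^2 - 10*y + 21)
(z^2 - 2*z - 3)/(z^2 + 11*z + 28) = (z^2 - 2*z - 3)/(z^2 + 11*z + 28)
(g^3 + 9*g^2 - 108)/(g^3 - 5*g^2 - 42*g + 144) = (g + 6)/(g - 8)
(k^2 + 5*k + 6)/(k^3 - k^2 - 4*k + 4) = (k + 3)/(k^2 - 3*k + 2)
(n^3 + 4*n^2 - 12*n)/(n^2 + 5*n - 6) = n*(n - 2)/(n - 1)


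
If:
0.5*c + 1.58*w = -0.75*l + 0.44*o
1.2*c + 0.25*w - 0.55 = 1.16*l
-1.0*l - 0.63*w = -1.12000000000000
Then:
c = 1.541 - 0.817333333333333*w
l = 1.12 - 0.63*w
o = 1.58825757575758*w + 3.66022727272727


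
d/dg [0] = 0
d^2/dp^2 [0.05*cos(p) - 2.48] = -0.05*cos(p)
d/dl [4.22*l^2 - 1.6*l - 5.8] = 8.44*l - 1.6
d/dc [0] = 0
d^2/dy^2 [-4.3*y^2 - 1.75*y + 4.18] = -8.60000000000000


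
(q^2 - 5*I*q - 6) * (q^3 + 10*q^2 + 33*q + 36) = q^5 + 10*q^4 - 5*I*q^4 + 27*q^3 - 50*I*q^3 - 24*q^2 - 165*I*q^2 - 198*q - 180*I*q - 216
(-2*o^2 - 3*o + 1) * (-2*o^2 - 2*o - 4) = 4*o^4 + 10*o^3 + 12*o^2 + 10*o - 4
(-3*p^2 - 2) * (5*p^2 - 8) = -15*p^4 + 14*p^2 + 16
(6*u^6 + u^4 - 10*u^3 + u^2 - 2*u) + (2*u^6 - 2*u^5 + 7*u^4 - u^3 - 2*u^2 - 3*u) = 8*u^6 - 2*u^5 + 8*u^4 - 11*u^3 - u^2 - 5*u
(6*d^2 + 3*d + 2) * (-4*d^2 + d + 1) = -24*d^4 - 6*d^3 + d^2 + 5*d + 2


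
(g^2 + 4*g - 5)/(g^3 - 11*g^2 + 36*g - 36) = (g^2 + 4*g - 5)/(g^3 - 11*g^2 + 36*g - 36)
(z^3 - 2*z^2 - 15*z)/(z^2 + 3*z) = z - 5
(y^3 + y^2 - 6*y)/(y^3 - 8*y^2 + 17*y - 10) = y*(y + 3)/(y^2 - 6*y + 5)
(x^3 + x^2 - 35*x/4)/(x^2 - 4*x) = (x^2 + x - 35/4)/(x - 4)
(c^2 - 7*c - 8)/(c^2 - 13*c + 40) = (c + 1)/(c - 5)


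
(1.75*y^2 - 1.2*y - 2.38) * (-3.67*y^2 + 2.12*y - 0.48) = -6.4225*y^4 + 8.114*y^3 + 5.3506*y^2 - 4.4696*y + 1.1424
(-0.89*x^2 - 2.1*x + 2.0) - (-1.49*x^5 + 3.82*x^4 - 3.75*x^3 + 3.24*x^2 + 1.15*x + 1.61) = 1.49*x^5 - 3.82*x^4 + 3.75*x^3 - 4.13*x^2 - 3.25*x + 0.39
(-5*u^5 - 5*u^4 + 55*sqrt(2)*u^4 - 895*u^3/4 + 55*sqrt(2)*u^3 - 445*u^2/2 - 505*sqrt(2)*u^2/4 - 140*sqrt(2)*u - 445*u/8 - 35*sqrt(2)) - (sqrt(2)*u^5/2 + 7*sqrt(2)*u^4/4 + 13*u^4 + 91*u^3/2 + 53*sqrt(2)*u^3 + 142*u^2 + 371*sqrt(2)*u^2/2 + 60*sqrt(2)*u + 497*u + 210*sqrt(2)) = -5*u^5 - sqrt(2)*u^5/2 - 18*u^4 + 213*sqrt(2)*u^4/4 - 1077*u^3/4 + 2*sqrt(2)*u^3 - 1247*sqrt(2)*u^2/4 - 729*u^2/2 - 4421*u/8 - 200*sqrt(2)*u - 245*sqrt(2)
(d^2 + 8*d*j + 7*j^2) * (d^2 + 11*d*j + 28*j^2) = d^4 + 19*d^3*j + 123*d^2*j^2 + 301*d*j^3 + 196*j^4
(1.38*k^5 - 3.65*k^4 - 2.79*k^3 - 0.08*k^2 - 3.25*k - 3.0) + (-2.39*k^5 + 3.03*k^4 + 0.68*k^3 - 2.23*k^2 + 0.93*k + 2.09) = -1.01*k^5 - 0.62*k^4 - 2.11*k^3 - 2.31*k^2 - 2.32*k - 0.91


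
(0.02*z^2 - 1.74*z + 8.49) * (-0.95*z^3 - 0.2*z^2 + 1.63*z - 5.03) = -0.019*z^5 + 1.649*z^4 - 7.6849*z^3 - 4.6348*z^2 + 22.5909*z - 42.7047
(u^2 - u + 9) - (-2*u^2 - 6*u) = 3*u^2 + 5*u + 9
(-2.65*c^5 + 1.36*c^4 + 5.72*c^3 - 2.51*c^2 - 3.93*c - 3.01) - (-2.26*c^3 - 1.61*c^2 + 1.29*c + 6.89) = -2.65*c^5 + 1.36*c^4 + 7.98*c^3 - 0.9*c^2 - 5.22*c - 9.9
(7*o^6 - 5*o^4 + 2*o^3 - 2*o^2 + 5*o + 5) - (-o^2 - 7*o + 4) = 7*o^6 - 5*o^4 + 2*o^3 - o^2 + 12*o + 1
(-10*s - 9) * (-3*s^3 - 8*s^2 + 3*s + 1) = 30*s^4 + 107*s^3 + 42*s^2 - 37*s - 9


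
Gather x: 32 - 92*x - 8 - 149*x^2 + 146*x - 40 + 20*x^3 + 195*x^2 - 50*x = 20*x^3 + 46*x^2 + 4*x - 16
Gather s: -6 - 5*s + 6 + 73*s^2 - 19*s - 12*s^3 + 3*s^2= -12*s^3 + 76*s^2 - 24*s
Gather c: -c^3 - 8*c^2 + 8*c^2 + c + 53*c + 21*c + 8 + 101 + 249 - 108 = -c^3 + 75*c + 250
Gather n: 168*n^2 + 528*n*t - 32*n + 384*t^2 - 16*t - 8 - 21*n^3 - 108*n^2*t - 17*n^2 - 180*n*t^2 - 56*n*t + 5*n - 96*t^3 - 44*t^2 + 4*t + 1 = -21*n^3 + n^2*(151 - 108*t) + n*(-180*t^2 + 472*t - 27) - 96*t^3 + 340*t^2 - 12*t - 7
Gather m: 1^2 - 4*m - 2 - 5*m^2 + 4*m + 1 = -5*m^2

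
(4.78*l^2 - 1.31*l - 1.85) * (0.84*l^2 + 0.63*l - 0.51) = 4.0152*l^4 + 1.911*l^3 - 4.8171*l^2 - 0.4974*l + 0.9435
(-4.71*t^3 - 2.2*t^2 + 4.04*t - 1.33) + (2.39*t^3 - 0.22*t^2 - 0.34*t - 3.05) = -2.32*t^3 - 2.42*t^2 + 3.7*t - 4.38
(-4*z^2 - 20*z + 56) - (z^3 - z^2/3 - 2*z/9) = -z^3 - 11*z^2/3 - 178*z/9 + 56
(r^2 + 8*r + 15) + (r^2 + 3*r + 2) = 2*r^2 + 11*r + 17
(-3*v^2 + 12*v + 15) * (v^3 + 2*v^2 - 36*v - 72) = -3*v^5 + 6*v^4 + 147*v^3 - 186*v^2 - 1404*v - 1080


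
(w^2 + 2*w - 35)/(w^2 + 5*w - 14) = (w - 5)/(w - 2)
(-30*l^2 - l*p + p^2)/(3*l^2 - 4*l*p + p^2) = (-30*l^2 - l*p + p^2)/(3*l^2 - 4*l*p + p^2)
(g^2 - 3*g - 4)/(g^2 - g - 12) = (g + 1)/(g + 3)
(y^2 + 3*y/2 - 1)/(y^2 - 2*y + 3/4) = 2*(y + 2)/(2*y - 3)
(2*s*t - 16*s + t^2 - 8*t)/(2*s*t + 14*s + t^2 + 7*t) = (t - 8)/(t + 7)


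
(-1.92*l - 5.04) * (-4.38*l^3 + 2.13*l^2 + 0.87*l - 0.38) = 8.4096*l^4 + 17.9856*l^3 - 12.4056*l^2 - 3.6552*l + 1.9152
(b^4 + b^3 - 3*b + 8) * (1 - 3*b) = -3*b^5 - 2*b^4 + b^3 + 9*b^2 - 27*b + 8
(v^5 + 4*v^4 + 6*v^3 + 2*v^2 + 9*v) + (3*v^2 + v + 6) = v^5 + 4*v^4 + 6*v^3 + 5*v^2 + 10*v + 6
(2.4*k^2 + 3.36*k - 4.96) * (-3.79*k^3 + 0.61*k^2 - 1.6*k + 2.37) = -9.096*k^5 - 11.2704*k^4 + 17.008*k^3 - 2.7136*k^2 + 15.8992*k - 11.7552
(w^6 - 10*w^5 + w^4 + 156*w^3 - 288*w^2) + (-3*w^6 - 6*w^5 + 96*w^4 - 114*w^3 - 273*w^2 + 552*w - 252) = -2*w^6 - 16*w^5 + 97*w^4 + 42*w^3 - 561*w^2 + 552*w - 252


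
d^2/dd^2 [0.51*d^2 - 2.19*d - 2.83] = 1.02000000000000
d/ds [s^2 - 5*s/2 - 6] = 2*s - 5/2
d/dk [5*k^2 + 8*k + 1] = 10*k + 8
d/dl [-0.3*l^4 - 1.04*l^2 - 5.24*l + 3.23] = -1.2*l^3 - 2.08*l - 5.24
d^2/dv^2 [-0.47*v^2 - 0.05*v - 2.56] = -0.940000000000000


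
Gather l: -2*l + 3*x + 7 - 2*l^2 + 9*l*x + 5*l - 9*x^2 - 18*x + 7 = -2*l^2 + l*(9*x + 3) - 9*x^2 - 15*x + 14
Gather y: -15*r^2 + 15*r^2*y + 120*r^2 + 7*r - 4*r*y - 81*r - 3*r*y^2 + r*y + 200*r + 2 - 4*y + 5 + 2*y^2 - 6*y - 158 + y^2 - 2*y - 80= 105*r^2 + 126*r + y^2*(3 - 3*r) + y*(15*r^2 - 3*r - 12) - 231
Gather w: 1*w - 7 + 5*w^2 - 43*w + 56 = 5*w^2 - 42*w + 49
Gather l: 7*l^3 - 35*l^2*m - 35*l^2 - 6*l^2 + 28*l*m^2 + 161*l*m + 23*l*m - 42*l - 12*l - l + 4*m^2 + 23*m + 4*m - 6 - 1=7*l^3 + l^2*(-35*m - 41) + l*(28*m^2 + 184*m - 55) + 4*m^2 + 27*m - 7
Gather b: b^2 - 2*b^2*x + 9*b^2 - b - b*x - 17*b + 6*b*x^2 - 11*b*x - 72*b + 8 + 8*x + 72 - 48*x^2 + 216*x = b^2*(10 - 2*x) + b*(6*x^2 - 12*x - 90) - 48*x^2 + 224*x + 80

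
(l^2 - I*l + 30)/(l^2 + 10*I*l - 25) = (l - 6*I)/(l + 5*I)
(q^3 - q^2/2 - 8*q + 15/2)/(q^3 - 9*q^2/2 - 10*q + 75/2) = (q - 1)/(q - 5)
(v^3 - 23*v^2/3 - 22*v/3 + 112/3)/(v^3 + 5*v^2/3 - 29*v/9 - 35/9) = 3*(v^2 - 10*v + 16)/(3*v^2 - 2*v - 5)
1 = 1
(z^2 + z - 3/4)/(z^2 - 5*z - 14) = (-z^2 - z + 3/4)/(-z^2 + 5*z + 14)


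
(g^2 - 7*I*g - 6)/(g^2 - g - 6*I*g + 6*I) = (g - I)/(g - 1)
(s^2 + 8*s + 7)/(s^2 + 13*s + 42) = (s + 1)/(s + 6)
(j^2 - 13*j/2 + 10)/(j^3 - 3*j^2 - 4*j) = (j - 5/2)/(j*(j + 1))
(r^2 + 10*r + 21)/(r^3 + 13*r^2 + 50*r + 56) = (r + 3)/(r^2 + 6*r + 8)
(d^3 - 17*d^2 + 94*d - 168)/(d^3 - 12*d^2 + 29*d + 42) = (d - 4)/(d + 1)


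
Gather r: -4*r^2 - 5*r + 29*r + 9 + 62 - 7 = -4*r^2 + 24*r + 64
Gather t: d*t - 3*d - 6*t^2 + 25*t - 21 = -3*d - 6*t^2 + t*(d + 25) - 21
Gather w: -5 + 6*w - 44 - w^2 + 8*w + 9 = -w^2 + 14*w - 40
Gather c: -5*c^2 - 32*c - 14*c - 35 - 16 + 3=-5*c^2 - 46*c - 48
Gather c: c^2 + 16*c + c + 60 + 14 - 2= c^2 + 17*c + 72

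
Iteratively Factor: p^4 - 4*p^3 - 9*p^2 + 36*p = (p - 4)*(p^3 - 9*p) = (p - 4)*(p - 3)*(p^2 + 3*p) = p*(p - 4)*(p - 3)*(p + 3)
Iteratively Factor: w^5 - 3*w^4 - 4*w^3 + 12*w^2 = (w - 2)*(w^4 - w^3 - 6*w^2) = (w - 2)*(w + 2)*(w^3 - 3*w^2) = (w - 3)*(w - 2)*(w + 2)*(w^2) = w*(w - 3)*(w - 2)*(w + 2)*(w)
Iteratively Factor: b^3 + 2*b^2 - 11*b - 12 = (b + 4)*(b^2 - 2*b - 3) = (b + 1)*(b + 4)*(b - 3)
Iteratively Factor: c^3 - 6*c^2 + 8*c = (c - 4)*(c^2 - 2*c) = c*(c - 4)*(c - 2)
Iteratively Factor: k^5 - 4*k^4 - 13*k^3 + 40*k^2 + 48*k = (k - 4)*(k^4 - 13*k^2 - 12*k) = (k - 4)^2*(k^3 + 4*k^2 + 3*k) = (k - 4)^2*(k + 1)*(k^2 + 3*k) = (k - 4)^2*(k + 1)*(k + 3)*(k)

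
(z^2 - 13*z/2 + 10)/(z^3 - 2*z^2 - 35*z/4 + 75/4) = 2*(z - 4)/(2*z^2 + z - 15)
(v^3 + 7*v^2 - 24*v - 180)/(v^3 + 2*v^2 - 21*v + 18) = (v^2 + v - 30)/(v^2 - 4*v + 3)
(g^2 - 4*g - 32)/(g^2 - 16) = (g - 8)/(g - 4)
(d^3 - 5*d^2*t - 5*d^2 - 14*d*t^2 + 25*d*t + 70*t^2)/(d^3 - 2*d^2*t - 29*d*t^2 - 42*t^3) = (d - 5)/(d + 3*t)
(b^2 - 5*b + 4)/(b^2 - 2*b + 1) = (b - 4)/(b - 1)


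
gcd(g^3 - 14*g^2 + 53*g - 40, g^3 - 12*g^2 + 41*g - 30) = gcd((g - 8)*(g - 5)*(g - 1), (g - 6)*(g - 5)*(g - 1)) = g^2 - 6*g + 5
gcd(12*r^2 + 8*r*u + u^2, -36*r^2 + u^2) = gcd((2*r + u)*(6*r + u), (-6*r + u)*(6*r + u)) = 6*r + u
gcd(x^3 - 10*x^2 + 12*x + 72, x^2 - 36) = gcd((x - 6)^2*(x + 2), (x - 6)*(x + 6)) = x - 6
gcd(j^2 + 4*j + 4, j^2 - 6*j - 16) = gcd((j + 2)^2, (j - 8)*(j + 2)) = j + 2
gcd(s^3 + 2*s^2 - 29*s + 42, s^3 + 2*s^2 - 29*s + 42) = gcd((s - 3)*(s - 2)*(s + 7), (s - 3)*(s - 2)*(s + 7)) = s^3 + 2*s^2 - 29*s + 42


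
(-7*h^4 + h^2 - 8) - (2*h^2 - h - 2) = -7*h^4 - h^2 + h - 6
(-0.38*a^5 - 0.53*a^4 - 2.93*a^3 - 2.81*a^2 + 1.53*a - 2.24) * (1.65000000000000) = -0.627*a^5 - 0.8745*a^4 - 4.8345*a^3 - 4.6365*a^2 + 2.5245*a - 3.696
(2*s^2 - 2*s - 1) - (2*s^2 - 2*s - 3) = 2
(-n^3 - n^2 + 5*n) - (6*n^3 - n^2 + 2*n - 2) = -7*n^3 + 3*n + 2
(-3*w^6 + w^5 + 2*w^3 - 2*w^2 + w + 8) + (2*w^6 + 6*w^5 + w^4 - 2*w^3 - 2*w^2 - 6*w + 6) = -w^6 + 7*w^5 + w^4 - 4*w^2 - 5*w + 14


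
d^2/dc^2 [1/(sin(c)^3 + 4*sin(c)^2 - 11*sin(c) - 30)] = (-9*sin(c)^6 - 44*sin(c)^5 - 30*sin(c)^4 - 74*sin(c)^3 - 571*sin(c)^2 + 246*sin(c) + 482)/(sin(c)^3 + 4*sin(c)^2 - 11*sin(c) - 30)^3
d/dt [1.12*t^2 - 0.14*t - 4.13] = 2.24*t - 0.14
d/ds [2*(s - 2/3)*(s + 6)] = 4*s + 32/3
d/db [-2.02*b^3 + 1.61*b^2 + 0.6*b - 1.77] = -6.06*b^2 + 3.22*b + 0.6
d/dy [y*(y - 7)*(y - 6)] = 3*y^2 - 26*y + 42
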